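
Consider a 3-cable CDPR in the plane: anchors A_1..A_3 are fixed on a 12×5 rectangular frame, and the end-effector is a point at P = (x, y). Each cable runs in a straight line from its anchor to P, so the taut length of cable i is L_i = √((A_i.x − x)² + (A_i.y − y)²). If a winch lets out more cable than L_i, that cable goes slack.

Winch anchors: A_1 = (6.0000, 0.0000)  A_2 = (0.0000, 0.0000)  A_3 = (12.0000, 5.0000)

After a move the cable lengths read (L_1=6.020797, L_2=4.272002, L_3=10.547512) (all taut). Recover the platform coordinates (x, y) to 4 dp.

circle eqns → linear via eq_j − eq_1; set c_j = A_j·A_j − L_j²
c_1 = 36.0000+0.0000−36.2500 = -0.2500
12.0000·x + 0.0000·y = c_1−c_2 = 18.0000
-12.0000·x − 10.0000·y = c_1−c_3 = -58.0000
solve first two rows → x=1.5000, y=4.0000

(1.5000, 4.0000)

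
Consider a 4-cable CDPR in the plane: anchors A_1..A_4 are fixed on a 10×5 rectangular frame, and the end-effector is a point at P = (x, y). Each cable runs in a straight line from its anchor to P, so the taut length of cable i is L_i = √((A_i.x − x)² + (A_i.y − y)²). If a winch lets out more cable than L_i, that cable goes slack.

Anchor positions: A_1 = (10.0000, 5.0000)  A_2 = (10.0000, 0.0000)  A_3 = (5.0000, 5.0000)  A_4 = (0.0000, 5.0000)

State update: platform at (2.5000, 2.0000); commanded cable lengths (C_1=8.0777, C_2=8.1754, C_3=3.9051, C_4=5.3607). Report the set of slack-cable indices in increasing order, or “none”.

cable 1: L_1 = ‖A_1−P‖ = 8.0777;  C_1 = 8.0777 → taut
cable 2: L_2 = ‖A_2−P‖ = 7.7621;  C_2 = 8.1754 → slack
cable 3: L_3 = ‖A_3−P‖ = 3.9051;  C_3 = 3.9051 → taut
cable 4: L_4 = ‖A_4−P‖ = 3.9051;  C_4 = 5.3607 → slack

2, 4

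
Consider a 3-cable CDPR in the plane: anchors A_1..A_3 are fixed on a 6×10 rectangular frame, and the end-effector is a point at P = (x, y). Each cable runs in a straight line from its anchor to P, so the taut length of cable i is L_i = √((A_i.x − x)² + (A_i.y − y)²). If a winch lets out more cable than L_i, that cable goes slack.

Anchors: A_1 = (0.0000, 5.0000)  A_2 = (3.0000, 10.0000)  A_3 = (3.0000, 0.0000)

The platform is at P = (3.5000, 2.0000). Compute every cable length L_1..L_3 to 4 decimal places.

L_1 = √((0.0000−3.5000)² + (5.0000−2.0000)²) = 4.6098
L_2 = √((3.0000−3.5000)² + (10.0000−2.0000)²) = 8.0156
L_3 = √((3.0000−3.5000)² + (0.0000−2.0000)²) = 2.0616

(4.6098, 8.0156, 2.0616)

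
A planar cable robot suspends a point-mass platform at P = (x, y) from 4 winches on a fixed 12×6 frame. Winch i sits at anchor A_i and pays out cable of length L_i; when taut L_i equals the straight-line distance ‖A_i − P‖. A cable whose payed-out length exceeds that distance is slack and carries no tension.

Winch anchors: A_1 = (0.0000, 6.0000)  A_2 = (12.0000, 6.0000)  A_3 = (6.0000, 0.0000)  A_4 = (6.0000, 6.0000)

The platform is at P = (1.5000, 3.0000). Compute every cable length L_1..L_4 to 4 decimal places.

(3.3541, 10.9202, 5.4083, 5.4083)

L_1: Δ = A_1−P = (-1.5000, 3.0000) → ‖Δ‖ = √11.2500 = 3.3541
L_2: Δ = A_2−P = (10.5000, 3.0000) → ‖Δ‖ = √119.2500 = 10.9202
L_3: Δ = A_3−P = (4.5000, -3.0000) → ‖Δ‖ = √29.2500 = 5.4083
L_4: Δ = A_4−P = (4.5000, 3.0000) → ‖Δ‖ = √29.2500 = 5.4083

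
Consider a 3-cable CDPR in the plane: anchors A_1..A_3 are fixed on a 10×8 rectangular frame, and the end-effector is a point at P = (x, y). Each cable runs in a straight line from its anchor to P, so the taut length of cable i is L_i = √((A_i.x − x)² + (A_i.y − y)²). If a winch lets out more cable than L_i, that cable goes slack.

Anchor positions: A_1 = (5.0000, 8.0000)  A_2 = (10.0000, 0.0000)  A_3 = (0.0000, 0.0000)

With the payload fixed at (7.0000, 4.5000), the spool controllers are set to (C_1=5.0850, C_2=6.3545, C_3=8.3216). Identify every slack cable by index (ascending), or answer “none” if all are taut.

1, 2

cable 1: L_1 = ‖A_1−P‖ = 4.0311;  C_1 = 5.0850 → slack
cable 2: L_2 = ‖A_2−P‖ = 5.4083;  C_2 = 6.3545 → slack
cable 3: L_3 = ‖A_3−P‖ = 8.3217;  C_3 = 8.3216 → taut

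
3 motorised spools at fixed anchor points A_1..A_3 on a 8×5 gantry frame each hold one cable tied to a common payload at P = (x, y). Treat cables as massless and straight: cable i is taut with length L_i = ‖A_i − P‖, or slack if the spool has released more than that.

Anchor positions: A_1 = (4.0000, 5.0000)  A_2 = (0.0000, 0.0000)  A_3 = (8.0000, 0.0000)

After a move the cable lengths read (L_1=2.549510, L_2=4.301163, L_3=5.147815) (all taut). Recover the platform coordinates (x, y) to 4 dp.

(3.5000, 2.5000)

each cable: (A_i−P)·(A_i−P) = L_i²; let c_i = ‖A_i‖²−L_i²
c_1 = 16.0000+25.0000−6.5000 = 34.5000
row 1: 8.0000x + 10.0000y = 53.0000  (c_2=-18.5000)
row 2: -8.0000x + 10.0000y = -3.0000  (c_3=37.5000)
Cramer on rows 1–2 → x = 3.5000, y = 2.5000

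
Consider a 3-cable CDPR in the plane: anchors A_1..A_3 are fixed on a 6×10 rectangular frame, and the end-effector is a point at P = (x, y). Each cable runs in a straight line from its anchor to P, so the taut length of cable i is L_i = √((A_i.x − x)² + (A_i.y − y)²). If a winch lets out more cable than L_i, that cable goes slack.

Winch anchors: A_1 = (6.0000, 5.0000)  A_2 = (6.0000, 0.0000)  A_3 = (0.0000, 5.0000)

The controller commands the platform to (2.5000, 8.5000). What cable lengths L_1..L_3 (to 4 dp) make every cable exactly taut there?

cable 1: Δx=3.5000, Δy=-3.5000; L_1 = √(Δx²+Δy²) = 4.9497
cable 2: Δx=3.5000, Δy=-8.5000; L_2 = √(Δx²+Δy²) = 9.1924
cable 3: Δx=-2.5000, Δy=-3.5000; L_3 = √(Δx²+Δy²) = 4.3012

(4.9497, 9.1924, 4.3012)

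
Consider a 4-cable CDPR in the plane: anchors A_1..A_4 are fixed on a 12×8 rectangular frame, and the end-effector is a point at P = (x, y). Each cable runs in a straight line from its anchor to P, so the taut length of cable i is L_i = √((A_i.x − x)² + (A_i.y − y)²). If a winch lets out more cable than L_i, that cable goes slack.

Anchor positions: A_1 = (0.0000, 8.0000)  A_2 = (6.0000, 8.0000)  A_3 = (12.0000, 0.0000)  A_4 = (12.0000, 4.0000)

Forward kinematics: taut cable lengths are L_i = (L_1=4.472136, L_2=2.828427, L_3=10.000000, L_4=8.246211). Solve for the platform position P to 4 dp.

expand ‖A_i−P‖²=L_i² and subtract eq 1 (c_i ≔ ‖A_i‖²−L_i²)
c_1 = 0.0000+64.0000−20.0000 = 44.0000
eq1−eq2 → [-12.0000  0.0000]·P = -48.0000
eq1−eq3 → [-24.0000  16.0000]·P = 0.0000
eq1−eq4 → [-24.0000  8.0000]·P = -48.0000
2×2 solve → P = (4.0000, 6.0000)
check cable 4: ‖A_4−P‖² = 68.0000 ≈ L_4² = 68.0000 ✓

(4.0000, 6.0000)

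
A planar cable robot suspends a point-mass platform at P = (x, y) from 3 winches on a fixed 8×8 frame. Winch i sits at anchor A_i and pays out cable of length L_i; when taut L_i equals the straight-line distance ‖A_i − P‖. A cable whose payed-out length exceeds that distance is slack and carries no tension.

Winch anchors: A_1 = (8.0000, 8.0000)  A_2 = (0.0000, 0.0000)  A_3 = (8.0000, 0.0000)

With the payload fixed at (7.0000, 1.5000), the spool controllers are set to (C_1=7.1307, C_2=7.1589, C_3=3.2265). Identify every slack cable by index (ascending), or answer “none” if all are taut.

1, 3

i=1: geometric 6.5765 vs commanded 7.1307 ⇒ slack
i=2: geometric 7.1589 vs commanded 7.1589 ⇒ taut
i=3: geometric 1.8028 vs commanded 3.2265 ⇒ slack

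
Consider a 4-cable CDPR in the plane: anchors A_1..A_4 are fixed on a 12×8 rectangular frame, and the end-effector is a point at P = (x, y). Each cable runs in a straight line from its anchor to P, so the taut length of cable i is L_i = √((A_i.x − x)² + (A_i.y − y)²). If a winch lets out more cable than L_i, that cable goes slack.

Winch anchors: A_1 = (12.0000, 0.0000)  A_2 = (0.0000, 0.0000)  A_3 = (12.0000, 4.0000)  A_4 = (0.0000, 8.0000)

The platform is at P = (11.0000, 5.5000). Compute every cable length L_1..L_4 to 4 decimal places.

L_1: Δ = A_1−P = (1.0000, -5.5000) → ‖Δ‖ = √31.2500 = 5.5902
L_2: Δ = A_2−P = (-11.0000, -5.5000) → ‖Δ‖ = √151.2500 = 12.2984
L_3: Δ = A_3−P = (1.0000, -1.5000) → ‖Δ‖ = √3.2500 = 1.8028
L_4: Δ = A_4−P = (-11.0000, 2.5000) → ‖Δ‖ = √127.2500 = 11.2805

(5.5902, 12.2984, 1.8028, 11.2805)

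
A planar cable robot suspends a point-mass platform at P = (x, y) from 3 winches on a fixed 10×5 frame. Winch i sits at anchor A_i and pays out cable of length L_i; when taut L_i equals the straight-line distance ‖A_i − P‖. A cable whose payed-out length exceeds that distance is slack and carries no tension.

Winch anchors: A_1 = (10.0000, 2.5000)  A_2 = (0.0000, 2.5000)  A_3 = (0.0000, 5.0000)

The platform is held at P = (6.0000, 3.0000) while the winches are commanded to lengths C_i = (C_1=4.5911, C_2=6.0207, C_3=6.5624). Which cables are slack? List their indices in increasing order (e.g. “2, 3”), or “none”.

cable 1: √((4.0000)²+(-0.5000)²)=4.0311, C_1=4.5911: slack
cable 2: √((-6.0000)²+(-0.5000)²)=6.0208, C_2=6.0207: taut
cable 3: √((-6.0000)²+(2.0000)²)=6.3246, C_3=6.5624: slack

1, 3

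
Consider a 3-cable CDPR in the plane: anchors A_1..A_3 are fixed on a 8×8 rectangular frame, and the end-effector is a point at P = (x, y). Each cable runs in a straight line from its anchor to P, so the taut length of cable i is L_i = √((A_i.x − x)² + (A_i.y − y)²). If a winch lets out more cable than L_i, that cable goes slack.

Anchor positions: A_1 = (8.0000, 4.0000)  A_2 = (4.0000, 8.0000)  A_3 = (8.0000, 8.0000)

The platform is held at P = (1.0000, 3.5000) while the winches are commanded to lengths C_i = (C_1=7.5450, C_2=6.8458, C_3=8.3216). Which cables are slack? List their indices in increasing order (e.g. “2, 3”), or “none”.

cable 1: √((7.0000)²+(0.5000)²)=7.0178, C_1=7.5450: slack
cable 2: √((3.0000)²+(4.5000)²)=5.4083, C_2=6.8458: slack
cable 3: √((7.0000)²+(4.5000)²)=8.3217, C_3=8.3216: taut

1, 2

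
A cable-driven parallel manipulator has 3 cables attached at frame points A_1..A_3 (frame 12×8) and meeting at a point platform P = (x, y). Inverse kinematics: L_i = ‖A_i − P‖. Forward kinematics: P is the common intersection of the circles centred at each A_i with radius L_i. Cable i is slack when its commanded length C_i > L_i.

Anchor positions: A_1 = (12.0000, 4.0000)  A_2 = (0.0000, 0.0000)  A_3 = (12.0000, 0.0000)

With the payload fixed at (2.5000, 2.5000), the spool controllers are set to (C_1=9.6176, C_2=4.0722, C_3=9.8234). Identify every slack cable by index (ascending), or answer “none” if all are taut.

2

cable 1: √((9.5000)²+(1.5000)²)=9.6177, C_1=9.6176: taut
cable 2: √((-2.5000)²+(-2.5000)²)=3.5355, C_2=4.0722: slack
cable 3: √((9.5000)²+(-2.5000)²)=9.8234, C_3=9.8234: taut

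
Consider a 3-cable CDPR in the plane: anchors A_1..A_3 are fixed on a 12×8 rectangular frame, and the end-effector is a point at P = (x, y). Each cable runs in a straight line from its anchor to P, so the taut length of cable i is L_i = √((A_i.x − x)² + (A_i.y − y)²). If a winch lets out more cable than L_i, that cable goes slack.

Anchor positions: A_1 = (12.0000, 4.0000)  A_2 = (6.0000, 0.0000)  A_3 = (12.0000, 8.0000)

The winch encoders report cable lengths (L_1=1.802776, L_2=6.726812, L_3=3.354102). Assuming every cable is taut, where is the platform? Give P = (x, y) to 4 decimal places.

expand ‖A_i−P‖²=L_i² and subtract eq 1 (c_i ≔ ‖A_i‖²−L_i²)
c_1 = 144.0000+16.0000−3.2500 = 156.7500
eq1−eq2 → [12.0000  8.0000]·P = 166.0000
eq1−eq3 → [0.0000  -8.0000]·P = -40.0000
2×2 solve → P = (10.5000, 5.0000)

(10.5000, 5.0000)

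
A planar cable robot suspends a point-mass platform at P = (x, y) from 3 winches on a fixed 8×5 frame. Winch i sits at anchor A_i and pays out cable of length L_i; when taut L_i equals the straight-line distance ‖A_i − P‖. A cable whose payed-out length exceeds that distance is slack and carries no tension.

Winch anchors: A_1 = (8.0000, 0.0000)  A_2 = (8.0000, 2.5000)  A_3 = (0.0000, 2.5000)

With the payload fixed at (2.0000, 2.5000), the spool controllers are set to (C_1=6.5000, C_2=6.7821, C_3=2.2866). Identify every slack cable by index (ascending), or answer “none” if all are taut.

cable 1: √((6.0000)²+(-2.5000)²)=6.5000, C_1=6.5000: taut
cable 2: √((6.0000)²+(0.0000)²)=6.0000, C_2=6.7821: slack
cable 3: √((-2.0000)²+(0.0000)²)=2.0000, C_3=2.2866: slack

2, 3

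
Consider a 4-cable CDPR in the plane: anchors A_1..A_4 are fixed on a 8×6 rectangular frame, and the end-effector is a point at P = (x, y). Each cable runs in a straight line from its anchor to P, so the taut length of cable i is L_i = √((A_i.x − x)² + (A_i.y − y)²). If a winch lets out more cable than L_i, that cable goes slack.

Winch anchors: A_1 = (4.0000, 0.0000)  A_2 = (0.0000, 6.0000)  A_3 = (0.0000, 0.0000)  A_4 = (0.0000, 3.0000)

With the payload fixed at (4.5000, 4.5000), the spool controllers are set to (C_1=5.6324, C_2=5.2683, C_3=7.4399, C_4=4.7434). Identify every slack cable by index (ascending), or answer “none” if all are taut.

cable 1: L_1 = ‖A_1−P‖ = 4.5277;  C_1 = 5.6324 → slack
cable 2: L_2 = ‖A_2−P‖ = 4.7434;  C_2 = 5.2683 → slack
cable 3: L_3 = ‖A_3−P‖ = 6.3640;  C_3 = 7.4399 → slack
cable 4: L_4 = ‖A_4−P‖ = 4.7434;  C_4 = 4.7434 → taut

1, 2, 3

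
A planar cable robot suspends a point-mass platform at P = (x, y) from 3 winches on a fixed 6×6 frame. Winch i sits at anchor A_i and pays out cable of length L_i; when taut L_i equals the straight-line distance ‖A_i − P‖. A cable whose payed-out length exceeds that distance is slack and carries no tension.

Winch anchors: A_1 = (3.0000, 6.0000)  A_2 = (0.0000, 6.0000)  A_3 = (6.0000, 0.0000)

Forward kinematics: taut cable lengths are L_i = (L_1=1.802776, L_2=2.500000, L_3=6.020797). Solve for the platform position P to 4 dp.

(2.0000, 4.5000)

expand ‖A_i−P‖²=L_i² and subtract eq 1 (k_i ≔ ‖A_i‖²−L_i²)
k_1 = 9.0000+36.0000−3.2500 = 41.7500
eq1−eq2 → [6.0000  0.0000]·P = 12.0000
eq1−eq3 → [-6.0000  12.0000]·P = 42.0000
2×2 solve → P = (2.0000, 4.5000)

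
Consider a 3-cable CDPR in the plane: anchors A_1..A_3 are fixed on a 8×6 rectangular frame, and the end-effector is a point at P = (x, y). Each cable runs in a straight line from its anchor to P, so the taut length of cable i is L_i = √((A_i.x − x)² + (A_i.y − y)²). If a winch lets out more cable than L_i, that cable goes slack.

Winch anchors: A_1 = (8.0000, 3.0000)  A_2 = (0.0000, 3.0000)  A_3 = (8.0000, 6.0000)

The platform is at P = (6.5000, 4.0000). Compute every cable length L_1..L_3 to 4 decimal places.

L_1 = √((8.0000−6.5000)² + (3.0000−4.0000)²) = 1.8028
L_2 = √((0.0000−6.5000)² + (3.0000−4.0000)²) = 6.5765
L_3 = √((8.0000−6.5000)² + (6.0000−4.0000)²) = 2.5000

(1.8028, 6.5765, 2.5000)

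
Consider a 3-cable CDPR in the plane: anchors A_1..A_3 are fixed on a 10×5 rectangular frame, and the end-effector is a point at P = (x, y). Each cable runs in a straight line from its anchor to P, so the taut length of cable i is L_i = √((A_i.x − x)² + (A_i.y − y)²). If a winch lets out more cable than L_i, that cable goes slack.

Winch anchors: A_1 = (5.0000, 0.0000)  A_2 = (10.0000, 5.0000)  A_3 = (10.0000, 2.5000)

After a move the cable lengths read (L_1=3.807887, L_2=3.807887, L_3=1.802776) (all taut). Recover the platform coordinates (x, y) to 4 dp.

expand ‖A_i−P‖²=L_i² and subtract eq 1 (k_i ≔ ‖A_i‖²−L_i²)
k_1 = 25.0000+0.0000−14.5000 = 10.5000
eq1−eq2 → [-10.0000  -10.0000]·P = -100.0000
eq1−eq3 → [-10.0000  -5.0000]·P = -92.5000
2×2 solve → P = (8.5000, 1.5000)

(8.5000, 1.5000)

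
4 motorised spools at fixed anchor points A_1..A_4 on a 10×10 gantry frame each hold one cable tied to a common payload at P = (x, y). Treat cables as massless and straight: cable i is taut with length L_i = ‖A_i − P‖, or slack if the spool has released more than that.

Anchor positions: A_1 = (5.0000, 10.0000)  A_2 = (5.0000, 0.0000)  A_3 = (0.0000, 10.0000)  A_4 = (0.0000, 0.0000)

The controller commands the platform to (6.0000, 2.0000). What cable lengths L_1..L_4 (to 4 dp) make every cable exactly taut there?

(8.0623, 2.2361, 10.0000, 6.3246)

L_1 = √((5.0000−6.0000)² + (10.0000−2.0000)²) = 8.0623
L_2 = √((5.0000−6.0000)² + (0.0000−2.0000)²) = 2.2361
L_3 = √((0.0000−6.0000)² + (10.0000−2.0000)²) = 10.0000
L_4 = √((0.0000−6.0000)² + (0.0000−2.0000)²) = 6.3246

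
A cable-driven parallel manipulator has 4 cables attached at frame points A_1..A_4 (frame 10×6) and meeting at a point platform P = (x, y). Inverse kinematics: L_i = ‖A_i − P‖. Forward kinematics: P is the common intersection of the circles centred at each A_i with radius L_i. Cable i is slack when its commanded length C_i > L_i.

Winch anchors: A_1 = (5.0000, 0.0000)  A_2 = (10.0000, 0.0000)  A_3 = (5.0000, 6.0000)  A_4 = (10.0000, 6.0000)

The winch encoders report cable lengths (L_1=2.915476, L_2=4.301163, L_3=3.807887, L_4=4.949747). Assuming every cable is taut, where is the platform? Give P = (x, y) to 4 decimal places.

(6.5000, 2.5000)

circle eqns → linear via eq_j − eq_1; set q_j = A_j·A_j − L_j²
q_1 = 25.0000+0.0000−8.5000 = 16.5000
-10.0000·x + 0.0000·y = q_1−q_2 = -65.0000
0.0000·x − 12.0000·y = q_1−q_3 = -30.0000
-10.0000·x − 12.0000·y = q_1−q_4 = -95.0000
solve first two rows → x=6.5000, y=2.5000
check cable 4: ‖A_4−P‖² = 24.5000 ≈ L_4² = 24.5000 ✓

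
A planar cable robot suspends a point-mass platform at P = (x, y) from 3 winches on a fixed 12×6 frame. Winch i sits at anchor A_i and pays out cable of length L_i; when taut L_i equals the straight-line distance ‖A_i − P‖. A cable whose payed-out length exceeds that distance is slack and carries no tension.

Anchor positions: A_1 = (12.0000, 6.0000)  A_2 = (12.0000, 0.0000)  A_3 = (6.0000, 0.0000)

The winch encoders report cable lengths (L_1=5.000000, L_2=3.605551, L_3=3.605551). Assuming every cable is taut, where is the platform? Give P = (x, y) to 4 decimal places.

circle eqns → linear via eq_j − eq_1; set c_j = A_j·A_j − L_j²
c_1 = 144.0000+36.0000−25.0000 = 155.0000
0.0000·x + 12.0000·y = c_1−c_2 = 24.0000
12.0000·x + 12.0000·y = c_1−c_3 = 132.0000
solve first two rows → x=9.0000, y=2.0000

(9.0000, 2.0000)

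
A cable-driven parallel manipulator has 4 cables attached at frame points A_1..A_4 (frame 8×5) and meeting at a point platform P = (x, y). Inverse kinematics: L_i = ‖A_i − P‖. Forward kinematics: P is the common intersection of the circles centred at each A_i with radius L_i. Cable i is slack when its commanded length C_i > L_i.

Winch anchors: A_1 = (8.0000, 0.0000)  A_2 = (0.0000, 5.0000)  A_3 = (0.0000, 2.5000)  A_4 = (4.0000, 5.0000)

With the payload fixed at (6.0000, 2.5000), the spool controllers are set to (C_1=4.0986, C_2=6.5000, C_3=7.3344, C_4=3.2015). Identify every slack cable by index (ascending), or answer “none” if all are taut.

1, 3

i=1: geometric 3.2016 vs commanded 4.0986 ⇒ slack
i=2: geometric 6.5000 vs commanded 6.5000 ⇒ taut
i=3: geometric 6.0000 vs commanded 7.3344 ⇒ slack
i=4: geometric 3.2016 vs commanded 3.2015 ⇒ taut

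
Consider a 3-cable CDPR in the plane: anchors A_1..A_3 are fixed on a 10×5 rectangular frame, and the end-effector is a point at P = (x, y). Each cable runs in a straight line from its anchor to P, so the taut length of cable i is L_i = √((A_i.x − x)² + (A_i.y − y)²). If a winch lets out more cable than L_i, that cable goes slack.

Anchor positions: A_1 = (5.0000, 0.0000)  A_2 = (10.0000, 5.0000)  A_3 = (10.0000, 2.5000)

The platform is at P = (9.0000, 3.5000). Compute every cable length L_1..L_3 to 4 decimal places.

(5.3151, 1.8028, 1.4142)

L_1: Δ = A_1−P = (-4.0000, -3.5000) → ‖Δ‖ = √28.2500 = 5.3151
L_2: Δ = A_2−P = (1.0000, 1.5000) → ‖Δ‖ = √3.2500 = 1.8028
L_3: Δ = A_3−P = (1.0000, -1.0000) → ‖Δ‖ = √2.0000 = 1.4142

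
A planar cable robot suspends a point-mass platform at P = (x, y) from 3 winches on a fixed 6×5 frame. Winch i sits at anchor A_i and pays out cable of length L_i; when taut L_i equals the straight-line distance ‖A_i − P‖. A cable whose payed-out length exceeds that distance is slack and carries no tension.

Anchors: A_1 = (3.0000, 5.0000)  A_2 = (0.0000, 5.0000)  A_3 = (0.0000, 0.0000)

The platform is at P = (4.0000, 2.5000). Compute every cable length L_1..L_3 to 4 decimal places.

(2.6926, 4.7170, 4.7170)

L_1: Δ = A_1−P = (-1.0000, 2.5000) → ‖Δ‖ = √7.2500 = 2.6926
L_2: Δ = A_2−P = (-4.0000, 2.5000) → ‖Δ‖ = √22.2500 = 4.7170
L_3: Δ = A_3−P = (-4.0000, -2.5000) → ‖Δ‖ = √22.2500 = 4.7170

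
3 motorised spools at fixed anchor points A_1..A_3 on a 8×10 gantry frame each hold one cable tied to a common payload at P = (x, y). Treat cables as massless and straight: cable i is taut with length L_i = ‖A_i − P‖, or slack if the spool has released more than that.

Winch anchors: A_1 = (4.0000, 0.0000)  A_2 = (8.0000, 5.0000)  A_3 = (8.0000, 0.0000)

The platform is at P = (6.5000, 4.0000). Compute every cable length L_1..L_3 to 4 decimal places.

(4.7170, 1.8028, 4.2720)

L_1 = √((4.0000−6.5000)² + (0.0000−4.0000)²) = 4.7170
L_2 = √((8.0000−6.5000)² + (5.0000−4.0000)²) = 1.8028
L_3 = √((8.0000−6.5000)² + (0.0000−4.0000)²) = 4.2720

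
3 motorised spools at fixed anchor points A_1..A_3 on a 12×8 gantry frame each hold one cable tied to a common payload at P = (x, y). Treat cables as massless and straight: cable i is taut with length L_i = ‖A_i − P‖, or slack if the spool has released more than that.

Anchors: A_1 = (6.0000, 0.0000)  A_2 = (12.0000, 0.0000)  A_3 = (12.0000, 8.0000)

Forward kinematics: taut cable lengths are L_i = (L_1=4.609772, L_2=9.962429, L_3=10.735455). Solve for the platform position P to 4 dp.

circle eqns → linear via eq_j − eq_1; set c_j = A_j·A_j − L_j²
c_1 = 36.0000+0.0000−21.2500 = 14.7500
-12.0000·x + 0.0000·y = c_1−c_2 = -30.0000
-12.0000·x − 16.0000·y = c_1−c_3 = -78.0000
solve first two rows → x=2.5000, y=3.0000

(2.5000, 3.0000)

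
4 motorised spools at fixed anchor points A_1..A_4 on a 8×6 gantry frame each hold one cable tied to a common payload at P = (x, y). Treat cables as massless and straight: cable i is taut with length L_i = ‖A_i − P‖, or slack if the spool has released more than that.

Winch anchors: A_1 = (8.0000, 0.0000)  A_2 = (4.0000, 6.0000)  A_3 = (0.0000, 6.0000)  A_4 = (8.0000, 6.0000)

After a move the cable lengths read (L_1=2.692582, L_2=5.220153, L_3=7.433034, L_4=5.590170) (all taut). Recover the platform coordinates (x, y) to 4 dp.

(5.5000, 1.0000)

circle eqns → linear via eq_j − eq_1; set k_j = A_j·A_j − L_j²
k_1 = 64.0000+0.0000−7.2500 = 56.7500
8.0000·x − 12.0000·y = k_1−k_2 = 32.0000
16.0000·x − 12.0000·y = k_1−k_3 = 76.0000
0.0000·x − 12.0000·y = k_1−k_4 = -12.0000
solve first two rows → x=5.5000, y=1.0000
check cable 4: ‖A_4−P‖² = 31.2500 ≈ L_4² = 31.2500 ✓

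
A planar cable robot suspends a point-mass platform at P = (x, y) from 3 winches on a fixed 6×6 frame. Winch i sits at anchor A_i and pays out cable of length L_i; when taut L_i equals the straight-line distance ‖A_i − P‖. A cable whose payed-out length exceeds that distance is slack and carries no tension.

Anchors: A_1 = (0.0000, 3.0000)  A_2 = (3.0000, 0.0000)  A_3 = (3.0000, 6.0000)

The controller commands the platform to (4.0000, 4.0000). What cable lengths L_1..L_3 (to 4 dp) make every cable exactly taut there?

L_1 = √((0.0000−4.0000)² + (3.0000−4.0000)²) = 4.1231
L_2 = √((3.0000−4.0000)² + (0.0000−4.0000)²) = 4.1231
L_3 = √((3.0000−4.0000)² + (6.0000−4.0000)²) = 2.2361

(4.1231, 4.1231, 2.2361)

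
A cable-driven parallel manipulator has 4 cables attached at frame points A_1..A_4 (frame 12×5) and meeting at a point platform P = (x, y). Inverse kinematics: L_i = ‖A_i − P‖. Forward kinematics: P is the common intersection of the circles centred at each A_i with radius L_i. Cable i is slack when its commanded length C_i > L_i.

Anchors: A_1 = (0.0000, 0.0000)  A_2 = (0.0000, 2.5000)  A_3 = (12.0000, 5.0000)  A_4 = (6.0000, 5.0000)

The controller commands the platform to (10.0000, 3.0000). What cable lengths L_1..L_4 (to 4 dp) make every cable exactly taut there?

cable 1: Δx=-10.0000, Δy=-3.0000; L_1 = √(Δx²+Δy²) = 10.4403
cable 2: Δx=-10.0000, Δy=-0.5000; L_2 = √(Δx²+Δy²) = 10.0125
cable 3: Δx=2.0000, Δy=2.0000; L_3 = √(Δx²+Δy²) = 2.8284
cable 4: Δx=-4.0000, Δy=2.0000; L_4 = √(Δx²+Δy²) = 4.4721

(10.4403, 10.0125, 2.8284, 4.4721)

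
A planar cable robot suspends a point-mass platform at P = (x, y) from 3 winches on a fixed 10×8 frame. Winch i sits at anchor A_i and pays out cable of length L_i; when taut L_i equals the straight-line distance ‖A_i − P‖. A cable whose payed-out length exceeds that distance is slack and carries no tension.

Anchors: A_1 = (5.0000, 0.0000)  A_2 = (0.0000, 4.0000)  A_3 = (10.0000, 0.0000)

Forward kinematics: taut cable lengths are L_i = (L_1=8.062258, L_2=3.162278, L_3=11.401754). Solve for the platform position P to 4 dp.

(1.0000, 7.0000)

expand ‖A_i−P‖²=L_i² and subtract eq 1 (c_i ≔ ‖A_i‖²−L_i²)
c_1 = 25.0000+0.0000−65.0000 = -40.0000
eq1−eq2 → [10.0000  -8.0000]·P = -46.0000
eq1−eq3 → [-10.0000  0.0000]·P = -10.0000
2×2 solve → P = (1.0000, 7.0000)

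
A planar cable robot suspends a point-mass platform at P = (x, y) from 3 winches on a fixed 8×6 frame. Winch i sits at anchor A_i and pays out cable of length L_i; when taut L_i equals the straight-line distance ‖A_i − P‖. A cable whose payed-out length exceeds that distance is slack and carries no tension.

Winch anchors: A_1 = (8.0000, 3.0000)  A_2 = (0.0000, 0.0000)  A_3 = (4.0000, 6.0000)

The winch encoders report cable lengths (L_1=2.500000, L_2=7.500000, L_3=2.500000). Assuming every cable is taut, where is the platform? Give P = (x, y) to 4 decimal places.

(6.0000, 4.5000)

expand ‖A_i−P‖²=L_i² and subtract eq 1 (q_i ≔ ‖A_i‖²−L_i²)
q_1 = 64.0000+9.0000−6.2500 = 66.7500
eq1−eq2 → [16.0000  6.0000]·P = 123.0000
eq1−eq3 → [8.0000  -6.0000]·P = 21.0000
2×2 solve → P = (6.0000, 4.5000)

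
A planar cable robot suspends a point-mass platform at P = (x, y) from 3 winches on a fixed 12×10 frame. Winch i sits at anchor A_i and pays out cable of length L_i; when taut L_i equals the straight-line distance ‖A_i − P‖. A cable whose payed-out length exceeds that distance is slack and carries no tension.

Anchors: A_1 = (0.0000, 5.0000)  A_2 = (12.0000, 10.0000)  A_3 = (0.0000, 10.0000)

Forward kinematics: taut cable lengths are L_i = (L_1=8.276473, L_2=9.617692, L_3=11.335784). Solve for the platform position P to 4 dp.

circle eqns → linear via eq_j − eq_1; set q_j = A_j·A_j − L_j²
q_1 = 0.0000+25.0000−68.5000 = -43.5000
-24.0000·x − 10.0000·y = q_1−q_2 = -195.0000
0.0000·x − 10.0000·y = q_1−q_3 = -15.0000
solve first two rows → x=7.5000, y=1.5000

(7.5000, 1.5000)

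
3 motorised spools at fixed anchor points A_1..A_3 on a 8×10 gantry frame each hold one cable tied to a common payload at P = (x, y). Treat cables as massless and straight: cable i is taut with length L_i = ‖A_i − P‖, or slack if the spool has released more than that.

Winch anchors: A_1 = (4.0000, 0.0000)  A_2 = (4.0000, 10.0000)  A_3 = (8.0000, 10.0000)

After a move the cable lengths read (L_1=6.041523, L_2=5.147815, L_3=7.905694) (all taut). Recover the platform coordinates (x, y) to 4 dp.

circle eqns → linear via eq_j − eq_1; set q_j = A_j·A_j − L_j²
q_1 = 16.0000+0.0000−36.5000 = -20.5000
0.0000·x − 20.0000·y = q_1−q_2 = -110.0000
-8.0000·x − 20.0000·y = q_1−q_3 = -122.0000
solve first two rows → x=1.5000, y=5.5000

(1.5000, 5.5000)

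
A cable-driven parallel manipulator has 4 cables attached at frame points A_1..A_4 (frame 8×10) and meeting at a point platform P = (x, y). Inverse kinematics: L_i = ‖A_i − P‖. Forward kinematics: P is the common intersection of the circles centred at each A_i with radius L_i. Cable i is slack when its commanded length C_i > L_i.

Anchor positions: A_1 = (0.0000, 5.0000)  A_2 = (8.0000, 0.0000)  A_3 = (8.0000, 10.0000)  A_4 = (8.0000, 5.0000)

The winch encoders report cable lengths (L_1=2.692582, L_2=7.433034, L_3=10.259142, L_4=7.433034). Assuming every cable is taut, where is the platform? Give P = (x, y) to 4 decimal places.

circle eqns → linear via eq_j − eq_1; set k_j = A_j·A_j − L_j²
k_1 = 0.0000+25.0000−7.2500 = 17.7500
-16.0000·x + 10.0000·y = k_1−k_2 = 9.0000
-16.0000·x − 10.0000·y = k_1−k_3 = -41.0000
-16.0000·x + 0.0000·y = k_1−k_4 = -16.0000
solve first two rows → x=1.0000, y=2.5000
check cable 4: ‖A_4−P‖² = 55.2500 ≈ L_4² = 55.2500 ✓

(1.0000, 2.5000)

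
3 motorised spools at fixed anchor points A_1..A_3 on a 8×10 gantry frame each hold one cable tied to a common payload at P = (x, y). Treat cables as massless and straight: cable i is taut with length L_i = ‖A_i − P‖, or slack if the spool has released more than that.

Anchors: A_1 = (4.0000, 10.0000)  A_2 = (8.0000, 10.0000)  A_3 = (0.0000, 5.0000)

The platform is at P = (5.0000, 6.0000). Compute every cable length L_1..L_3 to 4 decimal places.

(4.1231, 5.0000, 5.0990)

L_1: Δ = A_1−P = (-1.0000, 4.0000) → ‖Δ‖ = √17.0000 = 4.1231
L_2: Δ = A_2−P = (3.0000, 4.0000) → ‖Δ‖ = √25.0000 = 5.0000
L_3: Δ = A_3−P = (-5.0000, -1.0000) → ‖Δ‖ = √26.0000 = 5.0990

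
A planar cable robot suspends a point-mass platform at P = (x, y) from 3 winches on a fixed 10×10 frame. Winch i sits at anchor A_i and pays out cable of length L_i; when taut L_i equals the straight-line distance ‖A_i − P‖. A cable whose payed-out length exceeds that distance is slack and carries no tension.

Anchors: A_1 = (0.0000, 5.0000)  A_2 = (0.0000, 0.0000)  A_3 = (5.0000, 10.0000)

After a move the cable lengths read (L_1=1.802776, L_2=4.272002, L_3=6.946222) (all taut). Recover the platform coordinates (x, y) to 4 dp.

(1.5000, 4.0000)

circle eqns → linear via eq_j − eq_1; set c_j = A_j·A_j − L_j²
c_1 = 0.0000+25.0000−3.2500 = 21.7500
0.0000·x + 10.0000·y = c_1−c_2 = 40.0000
-10.0000·x − 10.0000·y = c_1−c_3 = -55.0000
solve first two rows → x=1.5000, y=4.0000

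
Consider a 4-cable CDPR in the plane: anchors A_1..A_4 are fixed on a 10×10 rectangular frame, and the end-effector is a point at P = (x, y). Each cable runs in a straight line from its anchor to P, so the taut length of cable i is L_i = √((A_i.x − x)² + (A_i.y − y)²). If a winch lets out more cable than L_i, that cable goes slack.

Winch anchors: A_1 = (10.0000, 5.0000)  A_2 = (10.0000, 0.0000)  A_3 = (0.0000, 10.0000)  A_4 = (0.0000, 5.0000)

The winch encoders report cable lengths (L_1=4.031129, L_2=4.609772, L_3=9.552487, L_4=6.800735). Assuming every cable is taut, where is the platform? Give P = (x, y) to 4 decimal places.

(6.5000, 3.0000)

expand ‖A_i−P‖²=L_i² and subtract eq 1 (q_i ≔ ‖A_i‖²−L_i²)
q_1 = 100.0000+25.0000−16.2500 = 108.7500
eq1−eq2 → [0.0000  10.0000]·P = 30.0000
eq1−eq3 → [20.0000  -10.0000]·P = 100.0000
eq1−eq4 → [20.0000  0.0000]·P = 130.0000
2×2 solve → P = (6.5000, 3.0000)
check cable 4: ‖A_4−P‖² = 46.2500 ≈ L_4² = 46.2500 ✓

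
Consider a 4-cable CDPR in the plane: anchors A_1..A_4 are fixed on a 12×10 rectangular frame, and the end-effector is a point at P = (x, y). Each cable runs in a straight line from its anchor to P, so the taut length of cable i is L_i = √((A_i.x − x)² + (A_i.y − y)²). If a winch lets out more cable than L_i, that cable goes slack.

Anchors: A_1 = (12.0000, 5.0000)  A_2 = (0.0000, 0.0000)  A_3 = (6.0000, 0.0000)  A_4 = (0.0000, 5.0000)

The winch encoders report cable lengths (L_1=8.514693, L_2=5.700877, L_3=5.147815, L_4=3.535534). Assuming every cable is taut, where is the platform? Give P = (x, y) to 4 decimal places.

(3.5000, 4.5000)

circle eqns → linear via eq_j − eq_1; set q_j = A_j·A_j − L_j²
q_1 = 144.0000+25.0000−72.5000 = 96.5000
24.0000·x + 10.0000·y = q_1−q_2 = 129.0000
12.0000·x + 10.0000·y = q_1−q_3 = 87.0000
24.0000·x + 0.0000·y = q_1−q_4 = 84.0000
solve first two rows → x=3.5000, y=4.5000
check cable 4: ‖A_4−P‖² = 12.5000 ≈ L_4² = 12.5000 ✓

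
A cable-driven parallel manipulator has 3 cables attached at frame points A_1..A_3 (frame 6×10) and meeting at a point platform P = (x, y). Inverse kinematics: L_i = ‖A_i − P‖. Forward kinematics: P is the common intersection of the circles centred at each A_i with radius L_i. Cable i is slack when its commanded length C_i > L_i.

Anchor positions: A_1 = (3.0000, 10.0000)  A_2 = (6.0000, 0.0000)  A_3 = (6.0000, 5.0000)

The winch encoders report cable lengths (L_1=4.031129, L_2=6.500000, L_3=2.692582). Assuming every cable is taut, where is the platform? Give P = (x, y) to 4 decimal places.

expand ‖A_i−P‖²=L_i² and subtract eq 1 (q_i ≔ ‖A_i‖²−L_i²)
q_1 = 9.0000+100.0000−16.2500 = 92.7500
eq1−eq2 → [-6.0000  20.0000]·P = 99.0000
eq1−eq3 → [-6.0000  10.0000]·P = 39.0000
2×2 solve → P = (3.5000, 6.0000)

(3.5000, 6.0000)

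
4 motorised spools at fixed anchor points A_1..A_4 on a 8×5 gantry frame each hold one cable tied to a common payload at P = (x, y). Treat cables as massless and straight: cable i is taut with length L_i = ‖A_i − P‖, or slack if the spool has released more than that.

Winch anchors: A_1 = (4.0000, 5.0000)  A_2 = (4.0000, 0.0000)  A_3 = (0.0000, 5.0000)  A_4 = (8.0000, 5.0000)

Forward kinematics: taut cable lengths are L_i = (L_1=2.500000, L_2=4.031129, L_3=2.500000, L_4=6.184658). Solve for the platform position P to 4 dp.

(2.0000, 3.5000)

expand ‖A_i−P‖²=L_i² and subtract eq 1 (c_i ≔ ‖A_i‖²−L_i²)
c_1 = 16.0000+25.0000−6.2500 = 34.7500
eq1−eq2 → [0.0000  10.0000]·P = 35.0000
eq1−eq3 → [8.0000  0.0000]·P = 16.0000
eq1−eq4 → [-8.0000  0.0000]·P = -16.0000
2×2 solve → P = (2.0000, 3.5000)
check cable 4: ‖A_4−P‖² = 38.2500 ≈ L_4² = 38.2500 ✓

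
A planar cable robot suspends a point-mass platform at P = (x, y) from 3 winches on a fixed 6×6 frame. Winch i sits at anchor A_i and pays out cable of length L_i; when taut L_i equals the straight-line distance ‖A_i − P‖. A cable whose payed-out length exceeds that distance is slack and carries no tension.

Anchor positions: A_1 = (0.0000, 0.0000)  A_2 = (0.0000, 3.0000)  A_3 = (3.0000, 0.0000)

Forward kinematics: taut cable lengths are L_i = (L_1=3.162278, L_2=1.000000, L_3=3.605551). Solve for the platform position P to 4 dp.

(1.0000, 3.0000)

each cable: (A_i−P)·(A_i−P) = L_i²; let c_i = ‖A_i‖²−L_i²
c_1 = 0.0000+0.0000−10.0000 = -10.0000
row 1: 0.0000x − 6.0000y = -18.0000  (c_2=8.0000)
row 2: -6.0000x + 0.0000y = -6.0000  (c_3=-4.0000)
Cramer on rows 1–2 → x = 1.0000, y = 3.0000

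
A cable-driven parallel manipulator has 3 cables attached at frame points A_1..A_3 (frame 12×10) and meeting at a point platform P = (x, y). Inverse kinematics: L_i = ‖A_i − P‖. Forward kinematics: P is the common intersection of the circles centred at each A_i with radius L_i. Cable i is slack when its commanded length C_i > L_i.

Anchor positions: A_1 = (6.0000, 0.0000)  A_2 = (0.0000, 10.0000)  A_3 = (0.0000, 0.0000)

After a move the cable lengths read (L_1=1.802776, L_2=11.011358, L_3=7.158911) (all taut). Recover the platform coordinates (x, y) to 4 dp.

(7.0000, 1.5000)

each cable: (A_i−P)·(A_i−P) = L_i²; let c_i = ‖A_i‖²−L_i²
c_1 = 36.0000+0.0000−3.2500 = 32.7500
row 1: 12.0000x − 20.0000y = 54.0000  (c_2=-21.2500)
row 2: 12.0000x + 0.0000y = 84.0000  (c_3=-51.2500)
Cramer on rows 1–2 → x = 7.0000, y = 1.5000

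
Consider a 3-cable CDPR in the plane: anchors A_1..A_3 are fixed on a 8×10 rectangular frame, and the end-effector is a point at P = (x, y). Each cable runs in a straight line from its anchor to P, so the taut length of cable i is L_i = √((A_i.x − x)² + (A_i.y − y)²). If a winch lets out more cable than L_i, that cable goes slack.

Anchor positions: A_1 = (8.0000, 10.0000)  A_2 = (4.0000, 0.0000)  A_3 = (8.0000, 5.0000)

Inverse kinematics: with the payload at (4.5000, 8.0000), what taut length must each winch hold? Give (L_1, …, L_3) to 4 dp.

cable 1: Δx=3.5000, Δy=2.0000; L_1 = √(Δx²+Δy²) = 4.0311
cable 2: Δx=-0.5000, Δy=-8.0000; L_2 = √(Δx²+Δy²) = 8.0156
cable 3: Δx=3.5000, Δy=-3.0000; L_3 = √(Δx²+Δy²) = 4.6098

(4.0311, 8.0156, 4.6098)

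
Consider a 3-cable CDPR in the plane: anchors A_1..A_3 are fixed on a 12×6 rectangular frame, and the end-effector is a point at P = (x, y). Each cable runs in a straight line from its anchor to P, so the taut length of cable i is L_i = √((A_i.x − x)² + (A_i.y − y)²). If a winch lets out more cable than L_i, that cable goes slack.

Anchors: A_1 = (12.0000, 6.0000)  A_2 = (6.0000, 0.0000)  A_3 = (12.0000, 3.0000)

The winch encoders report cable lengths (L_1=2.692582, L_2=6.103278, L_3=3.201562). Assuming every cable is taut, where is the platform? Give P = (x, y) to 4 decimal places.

expand ‖A_i−P‖²=L_i² and subtract eq 1 (c_i ≔ ‖A_i‖²−L_i²)
c_1 = 144.0000+36.0000−7.2500 = 172.7500
eq1−eq2 → [12.0000  12.0000]·P = 174.0000
eq1−eq3 → [0.0000  6.0000]·P = 30.0000
2×2 solve → P = (9.5000, 5.0000)

(9.5000, 5.0000)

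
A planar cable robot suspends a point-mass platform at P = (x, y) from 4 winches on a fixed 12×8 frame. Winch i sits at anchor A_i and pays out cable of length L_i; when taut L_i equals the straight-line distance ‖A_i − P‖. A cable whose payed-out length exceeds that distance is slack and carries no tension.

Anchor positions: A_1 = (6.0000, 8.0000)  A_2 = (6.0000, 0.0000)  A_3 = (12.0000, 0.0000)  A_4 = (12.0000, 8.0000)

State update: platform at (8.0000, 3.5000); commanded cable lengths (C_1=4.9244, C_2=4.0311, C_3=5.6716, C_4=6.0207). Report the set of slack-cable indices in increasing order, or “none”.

3

cable 1: L_1 = ‖A_1−P‖ = 4.9244;  C_1 = 4.9244 → taut
cable 2: L_2 = ‖A_2−P‖ = 4.0311;  C_2 = 4.0311 → taut
cable 3: L_3 = ‖A_3−P‖ = 5.3151;  C_3 = 5.6716 → slack
cable 4: L_4 = ‖A_4−P‖ = 6.0208;  C_4 = 6.0207 → taut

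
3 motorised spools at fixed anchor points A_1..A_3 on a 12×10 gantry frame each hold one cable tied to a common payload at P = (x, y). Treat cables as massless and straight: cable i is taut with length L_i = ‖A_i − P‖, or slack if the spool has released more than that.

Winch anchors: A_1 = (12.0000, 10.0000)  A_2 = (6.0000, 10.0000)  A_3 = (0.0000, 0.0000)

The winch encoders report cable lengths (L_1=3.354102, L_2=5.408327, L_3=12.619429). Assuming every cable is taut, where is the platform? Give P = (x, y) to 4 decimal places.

(10.5000, 7.0000)

circle eqns → linear via eq_j − eq_1; set k_j = A_j·A_j − L_j²
k_1 = 144.0000+100.0000−11.2500 = 232.7500
12.0000·x + 0.0000·y = k_1−k_2 = 126.0000
24.0000·x + 20.0000·y = k_1−k_3 = 392.0000
solve first two rows → x=10.5000, y=7.0000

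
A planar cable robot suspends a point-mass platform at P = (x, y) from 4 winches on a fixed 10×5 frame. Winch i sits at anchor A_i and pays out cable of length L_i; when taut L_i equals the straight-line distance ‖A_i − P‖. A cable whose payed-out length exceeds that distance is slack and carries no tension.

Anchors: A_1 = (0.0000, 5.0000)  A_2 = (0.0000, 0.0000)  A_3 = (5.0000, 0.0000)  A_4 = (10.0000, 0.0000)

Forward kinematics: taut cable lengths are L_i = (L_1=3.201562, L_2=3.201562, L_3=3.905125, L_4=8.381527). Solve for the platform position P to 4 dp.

(2.0000, 2.5000)

each cable: (A_i−P)·(A_i−P) = L_i²; let c_i = ‖A_i‖²−L_i²
c_1 = 0.0000+25.0000−10.2500 = 14.7500
row 1: 0.0000x + 10.0000y = 25.0000  (c_2=-10.2500)
row 2: -10.0000x + 10.0000y = 5.0000  (c_3=9.7500)
row 3: -20.0000x + 10.0000y = -15.0000  (c_4=29.7500)
Cramer on rows 1–2 → x = 2.0000, y = 2.5000
check cable 4: ‖A_4−P‖² = 70.2500 ≈ L_4² = 70.2500 ✓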